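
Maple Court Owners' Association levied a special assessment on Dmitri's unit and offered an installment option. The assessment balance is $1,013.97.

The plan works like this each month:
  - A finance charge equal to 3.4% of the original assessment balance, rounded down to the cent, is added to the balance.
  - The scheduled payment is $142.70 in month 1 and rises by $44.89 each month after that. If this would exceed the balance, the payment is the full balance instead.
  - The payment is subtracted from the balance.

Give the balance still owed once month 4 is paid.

$311.71

Month 1: opening $1,013.97; interest $34.47 → $1,048.44; payment $142.70; balance $905.74
Month 2: opening $905.74; interest $34.47 → $940.21; payment $187.59; balance $752.62
Month 3: opening $752.62; interest $34.47 → $787.09; payment $232.48; balance $554.61
Month 4: opening $554.61; interest $34.47 → $589.08; payment $277.37; balance $311.71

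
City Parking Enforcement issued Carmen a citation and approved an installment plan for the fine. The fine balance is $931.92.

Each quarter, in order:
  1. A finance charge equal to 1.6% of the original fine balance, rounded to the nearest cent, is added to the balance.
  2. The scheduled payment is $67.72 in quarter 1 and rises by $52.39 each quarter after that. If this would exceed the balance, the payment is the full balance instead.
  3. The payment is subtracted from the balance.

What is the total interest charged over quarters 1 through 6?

$89.46

# | Opening | Interest | Payment | End bal
1 | $931.92 | $14.91 | $67.72 | $879.11
2 | $879.11 | $14.91 | $120.11 | $773.91
3 | $773.91 | $14.91 | $172.50 | $616.32
4 | $616.32 | $14.91 | $224.89 | $406.34
5 | $406.34 | $14.91 | $277.28 | $143.97
6 | $143.97 | $14.91 | $158.88 | $0.00
Total interest: $14.91 + $14.91 + $14.91 + $14.91 + $14.91 + $14.91 = $89.46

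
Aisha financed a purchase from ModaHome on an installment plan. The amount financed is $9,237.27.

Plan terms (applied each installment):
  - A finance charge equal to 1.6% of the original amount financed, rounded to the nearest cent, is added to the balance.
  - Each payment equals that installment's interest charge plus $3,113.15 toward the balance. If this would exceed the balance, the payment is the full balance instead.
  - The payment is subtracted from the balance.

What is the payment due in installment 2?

# | Opening | Interest | Payment | End bal
1 | $9,237.27 | $147.80 | $3,260.95 | $6,124.12
2 | $6,124.12 | $147.80 | $3,260.95 | $3,010.97

$3,260.95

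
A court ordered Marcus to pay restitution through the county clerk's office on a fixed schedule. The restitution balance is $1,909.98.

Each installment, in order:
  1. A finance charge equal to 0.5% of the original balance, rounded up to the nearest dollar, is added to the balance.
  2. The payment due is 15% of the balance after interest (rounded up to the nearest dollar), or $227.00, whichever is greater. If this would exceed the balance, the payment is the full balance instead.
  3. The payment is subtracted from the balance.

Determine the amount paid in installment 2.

Installment 1: $1,909.98 +$10.00 interest = $1,919.98; pay $288.00 → $1,631.98
Installment 2: $1,631.98 +$10.00 interest = $1,641.98; pay $247.00 → $1,394.98

$247.00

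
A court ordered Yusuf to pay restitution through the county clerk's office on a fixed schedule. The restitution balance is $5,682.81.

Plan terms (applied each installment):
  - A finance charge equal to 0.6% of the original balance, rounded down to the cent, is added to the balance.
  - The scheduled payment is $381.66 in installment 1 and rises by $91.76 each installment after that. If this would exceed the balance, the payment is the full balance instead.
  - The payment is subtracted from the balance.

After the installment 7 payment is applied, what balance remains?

$1,322.86

Installment 1: opening $5,682.81; interest $34.09 → $5,716.90; payment $381.66; balance $5,335.24
Installment 2: opening $5,335.24; interest $34.09 → $5,369.33; payment $473.42; balance $4,895.91
Installment 3: opening $4,895.91; interest $34.09 → $4,930.00; payment $565.18; balance $4,364.82
Installment 4: opening $4,364.82; interest $34.09 → $4,398.91; payment $656.94; balance $3,741.97
Installment 5: opening $3,741.97; interest $34.09 → $3,776.06; payment $748.70; balance $3,027.36
Installment 6: opening $3,027.36; interest $34.09 → $3,061.45; payment $840.46; balance $2,220.99
Installment 7: opening $2,220.99; interest $34.09 → $2,255.08; payment $932.22; balance $1,322.86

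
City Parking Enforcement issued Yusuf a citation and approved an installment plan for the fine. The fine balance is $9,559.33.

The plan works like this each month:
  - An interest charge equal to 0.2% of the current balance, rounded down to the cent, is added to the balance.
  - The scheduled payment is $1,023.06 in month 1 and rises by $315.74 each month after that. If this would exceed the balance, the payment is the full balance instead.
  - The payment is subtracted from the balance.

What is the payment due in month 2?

$1,338.80

Month 1: opening $9,559.33; interest $19.11 → $9,578.44; payment $1,023.06; balance $8,555.38
Month 2: opening $8,555.38; interest $17.11 → $8,572.49; payment $1,338.80; balance $7,233.69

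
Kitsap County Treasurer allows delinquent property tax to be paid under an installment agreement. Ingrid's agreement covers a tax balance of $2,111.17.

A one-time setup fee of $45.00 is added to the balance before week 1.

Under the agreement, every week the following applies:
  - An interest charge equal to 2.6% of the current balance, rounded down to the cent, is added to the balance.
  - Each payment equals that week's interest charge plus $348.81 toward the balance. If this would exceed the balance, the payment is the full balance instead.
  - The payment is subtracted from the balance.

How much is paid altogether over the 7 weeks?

$2,358.12

Week 1: opening $2,156.17; interest $56.06 → $2,212.23; payment $404.87; balance $1,807.36
Week 2: opening $1,807.36; interest $46.99 → $1,854.35; payment $395.80; balance $1,458.55
Week 3: opening $1,458.55; interest $37.92 → $1,496.47; payment $386.73; balance $1,109.74
Week 4: opening $1,109.74; interest $28.85 → $1,138.59; payment $377.66; balance $760.93
Week 5: opening $760.93; interest $19.78 → $780.71; payment $368.59; balance $412.12
Week 6: opening $412.12; interest $10.71 → $422.83; payment $359.52; balance $63.31
Week 7: opening $63.31; interest $1.64 → $64.95; payment $64.95; balance $0.00
Total paid: $2,358.12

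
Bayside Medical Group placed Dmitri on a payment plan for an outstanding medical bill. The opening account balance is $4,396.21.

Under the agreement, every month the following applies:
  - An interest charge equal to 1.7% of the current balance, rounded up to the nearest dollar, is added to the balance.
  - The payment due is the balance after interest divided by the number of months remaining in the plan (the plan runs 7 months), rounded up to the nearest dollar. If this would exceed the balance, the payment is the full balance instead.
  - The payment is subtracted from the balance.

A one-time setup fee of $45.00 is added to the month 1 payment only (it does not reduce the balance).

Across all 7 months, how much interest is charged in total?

$313.00

Month 1: $4,396.21 +$75.00 interest = $4,471.21; pay $639.00 (+ $45.00 fee) → $3,832.21
Month 2: $3,832.21 +$66.00 interest = $3,898.21; pay $650.00 → $3,248.21
Month 3: $3,248.21 +$56.00 interest = $3,304.21; pay $661.00 → $2,643.21
Month 4: $2,643.21 +$45.00 interest = $2,688.21; pay $673.00 → $2,015.21
Month 5: $2,015.21 +$35.00 interest = $2,050.21; pay $684.00 → $1,366.21
Month 6: $1,366.21 +$24.00 interest = $1,390.21; pay $696.00 → $694.21
Month 7: $694.21 +$12.00 interest = $706.21; pay $706.21 → $0.00
Total interest: $75.00 + $66.00 + $56.00 + $45.00 + $35.00 + $24.00 + $12.00 = $313.00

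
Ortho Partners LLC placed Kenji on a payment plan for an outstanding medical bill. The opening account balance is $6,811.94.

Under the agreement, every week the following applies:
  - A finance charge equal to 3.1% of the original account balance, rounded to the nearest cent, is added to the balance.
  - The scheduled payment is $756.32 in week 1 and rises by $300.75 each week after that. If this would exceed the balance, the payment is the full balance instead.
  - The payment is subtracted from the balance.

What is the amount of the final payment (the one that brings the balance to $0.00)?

$1,289.86

Week 1: $6,811.94 +$211.17 interest = $7,023.11; pay $756.32 → $6,266.79
Week 2: $6,266.79 +$211.17 interest = $6,477.96; pay $1,057.07 → $5,420.89
Week 3: $5,420.89 +$211.17 interest = $5,632.06; pay $1,357.82 → $4,274.24
Week 4: $4,274.24 +$211.17 interest = $4,485.41; pay $1,658.57 → $2,826.84
Week 5: $2,826.84 +$211.17 interest = $3,038.01; pay $1,959.32 → $1,078.69
Week 6: $1,078.69 +$211.17 interest = $1,289.86; pay $1,289.86 → $0.00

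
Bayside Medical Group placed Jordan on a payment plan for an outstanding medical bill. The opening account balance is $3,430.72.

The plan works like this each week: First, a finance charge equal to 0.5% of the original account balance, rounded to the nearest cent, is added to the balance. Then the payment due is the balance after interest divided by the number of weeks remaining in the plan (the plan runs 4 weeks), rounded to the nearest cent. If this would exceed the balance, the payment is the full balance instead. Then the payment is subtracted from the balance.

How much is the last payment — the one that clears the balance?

$893.41

Week 1: opening $3,430.72; interest $17.15 → $3,447.87; payment $861.97; balance $2,585.90
Week 2: opening $2,585.90; interest $17.15 → $2,603.05; payment $867.68; balance $1,735.37
Week 3: opening $1,735.37; interest $17.15 → $1,752.52; payment $876.26; balance $876.26
Week 4: opening $876.26; interest $17.15 → $893.41; payment $893.41; balance $0.00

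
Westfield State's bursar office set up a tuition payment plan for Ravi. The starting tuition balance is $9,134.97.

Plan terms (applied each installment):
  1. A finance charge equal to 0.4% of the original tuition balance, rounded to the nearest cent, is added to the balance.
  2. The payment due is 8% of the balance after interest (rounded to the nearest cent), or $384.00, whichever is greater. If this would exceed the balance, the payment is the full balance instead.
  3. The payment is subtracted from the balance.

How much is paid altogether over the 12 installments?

Installment 1: opening $9,134.97; interest $36.54 → $9,171.51; payment $733.72; balance $8,437.79
Installment 2: opening $8,437.79; interest $36.54 → $8,474.33; payment $677.95; balance $7,796.38
Installment 3: opening $7,796.38; interest $36.54 → $7,832.92; payment $626.63; balance $7,206.29
Installment 4: opening $7,206.29; interest $36.54 → $7,242.83; payment $579.43; balance $6,663.40
Installment 5: opening $6,663.40; interest $36.54 → $6,699.94; payment $536.00; balance $6,163.94
Installment 6: opening $6,163.94; interest $36.54 → $6,200.48; payment $496.04; balance $5,704.44
Installment 7: opening $5,704.44; interest $36.54 → $5,740.98; payment $459.28; balance $5,281.70
Installment 8: opening $5,281.70; interest $36.54 → $5,318.24; payment $425.46; balance $4,892.78
Installment 9: opening $4,892.78; interest $36.54 → $4,929.32; payment $394.35; balance $4,534.97
Installment 10: opening $4,534.97; interest $36.54 → $4,571.51; payment $384.00; balance $4,187.51
Installment 11: opening $4,187.51; interest $36.54 → $4,224.05; payment $384.00; balance $3,840.05
Installment 12: opening $3,840.05; interest $36.54 → $3,876.59; payment $384.00; balance $3,492.59
Total paid: $6,080.86

$6,080.86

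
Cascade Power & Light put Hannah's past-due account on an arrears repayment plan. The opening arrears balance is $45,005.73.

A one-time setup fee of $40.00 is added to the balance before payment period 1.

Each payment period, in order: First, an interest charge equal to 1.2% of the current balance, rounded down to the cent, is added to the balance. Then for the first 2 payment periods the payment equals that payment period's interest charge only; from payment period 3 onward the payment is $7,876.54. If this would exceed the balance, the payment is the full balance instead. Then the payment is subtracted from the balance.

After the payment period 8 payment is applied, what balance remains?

$0.00

# | Opening | Interest | Payment | End bal
1 | $45,045.73 | $540.54 | $540.54 | $45,045.73
2 | $45,045.73 | $540.54 | $540.54 | $45,045.73
3 | $45,045.73 | $540.54 | $7,876.54 | $37,709.73
4 | $37,709.73 | $452.51 | $7,876.54 | $30,285.70
5 | $30,285.70 | $363.42 | $7,876.54 | $22,772.58
6 | $22,772.58 | $273.27 | $7,876.54 | $15,169.31
7 | $15,169.31 | $182.03 | $7,876.54 | $7,474.80
8 | $7,474.80 | $89.69 | $7,564.49 | $0.00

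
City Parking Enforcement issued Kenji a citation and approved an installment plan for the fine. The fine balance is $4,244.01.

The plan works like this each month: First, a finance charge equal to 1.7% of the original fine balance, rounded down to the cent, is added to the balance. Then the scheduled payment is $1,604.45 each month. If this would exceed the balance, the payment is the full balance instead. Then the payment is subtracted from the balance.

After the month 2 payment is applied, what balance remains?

$1,179.39

# | Opening | Interest | Payment | End bal
1 | $4,244.01 | $72.14 | $1,604.45 | $2,711.70
2 | $2,711.70 | $72.14 | $1,604.45 | $1,179.39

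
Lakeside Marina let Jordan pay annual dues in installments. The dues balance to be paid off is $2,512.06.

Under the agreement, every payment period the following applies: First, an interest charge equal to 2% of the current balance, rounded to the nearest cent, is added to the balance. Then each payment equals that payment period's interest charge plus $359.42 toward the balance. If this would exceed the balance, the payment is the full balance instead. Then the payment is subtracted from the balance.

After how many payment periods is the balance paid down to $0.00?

7

Payment period 1: $2,512.06 +$50.24 interest = $2,562.30; pay $409.66 → $2,152.64
Payment period 2: $2,152.64 +$43.05 interest = $2,195.69; pay $402.47 → $1,793.22
Payment period 3: $1,793.22 +$35.86 interest = $1,829.08; pay $395.28 → $1,433.80
Payment period 4: $1,433.80 +$28.68 interest = $1,462.48; pay $388.10 → $1,074.38
Payment period 5: $1,074.38 +$21.49 interest = $1,095.87; pay $380.91 → $714.96
Payment period 6: $714.96 +$14.30 interest = $729.26; pay $373.72 → $355.54
Payment period 7: $355.54 +$7.11 interest = $362.65; pay $362.65 → $0.00
Balance reaches $0.00 in payment period 7.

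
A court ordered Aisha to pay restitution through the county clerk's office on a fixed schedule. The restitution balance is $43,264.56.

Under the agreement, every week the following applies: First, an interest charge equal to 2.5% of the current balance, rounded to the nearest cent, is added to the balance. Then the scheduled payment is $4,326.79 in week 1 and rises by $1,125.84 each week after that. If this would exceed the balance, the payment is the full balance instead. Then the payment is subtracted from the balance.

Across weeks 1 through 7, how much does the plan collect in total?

Week 1: $43,264.56 +$1,081.61 interest = $44,346.17; pay $4,326.79 → $40,019.38
Week 2: $40,019.38 +$1,000.48 interest = $41,019.86; pay $5,452.63 → $35,567.23
Week 3: $35,567.23 +$889.18 interest = $36,456.41; pay $6,578.47 → $29,877.94
Week 4: $29,877.94 +$746.95 interest = $30,624.89; pay $7,704.31 → $22,920.58
Week 5: $22,920.58 +$573.01 interest = $23,493.59; pay $8,830.15 → $14,663.44
Week 6: $14,663.44 +$366.59 interest = $15,030.03; pay $9,955.99 → $5,074.04
Week 7: $5,074.04 +$126.85 interest = $5,200.89; pay $5,200.89 → $0.00
Total paid: $48,049.23

$48,049.23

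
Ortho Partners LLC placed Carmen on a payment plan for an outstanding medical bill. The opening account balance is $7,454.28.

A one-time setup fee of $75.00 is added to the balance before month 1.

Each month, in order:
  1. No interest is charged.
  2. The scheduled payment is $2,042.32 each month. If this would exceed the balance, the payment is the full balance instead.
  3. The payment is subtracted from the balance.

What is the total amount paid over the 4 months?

# | Opening | Payment | End bal
1 | $7,529.28 | $2,042.32 | $5,486.96
2 | $5,486.96 | $2,042.32 | $3,444.64
3 | $3,444.64 | $2,042.32 | $1,402.32
4 | $1,402.32 | $1,402.32 | $0.00
Total paid: $7,529.28

$7,529.28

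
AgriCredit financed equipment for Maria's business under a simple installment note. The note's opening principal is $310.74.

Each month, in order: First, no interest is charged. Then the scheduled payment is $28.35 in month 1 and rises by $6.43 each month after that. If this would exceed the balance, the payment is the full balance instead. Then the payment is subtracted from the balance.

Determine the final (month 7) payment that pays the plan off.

$44.19

Month 1: opening $310.74; payment $28.35; balance $282.39
Month 2: opening $282.39; payment $34.78; balance $247.61
Month 3: opening $247.61; payment $41.21; balance $206.40
Month 4: opening $206.40; payment $47.64; balance $158.76
Month 5: opening $158.76; payment $54.07; balance $104.69
Month 6: opening $104.69; payment $60.50; balance $44.19
Month 7: opening $44.19; payment $44.19; balance $0.00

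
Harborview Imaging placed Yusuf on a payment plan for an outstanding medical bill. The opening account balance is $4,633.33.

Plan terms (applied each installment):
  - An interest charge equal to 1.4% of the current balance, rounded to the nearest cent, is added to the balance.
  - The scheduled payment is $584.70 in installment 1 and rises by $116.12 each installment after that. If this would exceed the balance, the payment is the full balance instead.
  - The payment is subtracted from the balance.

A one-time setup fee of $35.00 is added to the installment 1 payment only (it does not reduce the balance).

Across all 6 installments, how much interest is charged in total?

$245.12

Installment 1: opening $4,633.33; interest $64.87 → $4,698.20; payment $584.70 (+ $35.00 fee); balance $4,113.50
Installment 2: opening $4,113.50; interest $57.59 → $4,171.09; payment $700.82; balance $3,470.27
Installment 3: opening $3,470.27; interest $48.58 → $3,518.85; payment $816.94; balance $2,701.91
Installment 4: opening $2,701.91; interest $37.83 → $2,739.74; payment $933.06; balance $1,806.68
Installment 5: opening $1,806.68; interest $25.29 → $1,831.97; payment $1,049.18; balance $782.79
Installment 6: opening $782.79; interest $10.96 → $793.75; payment $793.75; balance $0.00
Total interest: $64.87 + $57.59 + $48.58 + $37.83 + $25.29 + $10.96 = $245.12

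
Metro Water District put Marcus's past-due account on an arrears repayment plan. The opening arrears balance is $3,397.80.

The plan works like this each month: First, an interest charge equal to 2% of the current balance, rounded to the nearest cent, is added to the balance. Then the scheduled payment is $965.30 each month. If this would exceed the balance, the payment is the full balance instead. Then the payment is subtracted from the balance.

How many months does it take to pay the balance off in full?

4

Month 1: opening $3,397.80; interest $67.96 → $3,465.76; payment $965.30; balance $2,500.46
Month 2: opening $2,500.46; interest $50.01 → $2,550.47; payment $965.30; balance $1,585.17
Month 3: opening $1,585.17; interest $31.70 → $1,616.87; payment $965.30; balance $651.57
Month 4: opening $651.57; interest $13.03 → $664.60; payment $664.60; balance $0.00
Balance reaches $0.00 in month 4.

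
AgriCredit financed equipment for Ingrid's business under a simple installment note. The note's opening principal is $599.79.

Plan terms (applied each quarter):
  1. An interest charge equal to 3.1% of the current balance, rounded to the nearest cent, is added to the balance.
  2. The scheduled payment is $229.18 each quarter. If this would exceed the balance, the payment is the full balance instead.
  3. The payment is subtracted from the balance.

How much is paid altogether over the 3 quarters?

Quarter 1: $599.79 +$18.59 interest = $618.38; pay $229.18 → $389.20
Quarter 2: $389.20 +$12.07 interest = $401.27; pay $229.18 → $172.09
Quarter 3: $172.09 +$5.33 interest = $177.42; pay $177.42 → $0.00
Total paid: $635.78

$635.78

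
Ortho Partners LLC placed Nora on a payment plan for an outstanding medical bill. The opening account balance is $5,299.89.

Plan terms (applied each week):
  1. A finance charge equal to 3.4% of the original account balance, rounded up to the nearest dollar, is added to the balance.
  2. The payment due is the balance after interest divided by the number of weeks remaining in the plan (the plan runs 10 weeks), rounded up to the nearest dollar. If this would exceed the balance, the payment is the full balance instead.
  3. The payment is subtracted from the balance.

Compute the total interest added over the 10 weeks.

$1,810.00

Week 1: opening $5,299.89; interest $181.00 → $5,480.89; payment $549.00; balance $4,931.89
Week 2: opening $4,931.89; interest $181.00 → $5,112.89; payment $569.00; balance $4,543.89
Week 3: opening $4,543.89; interest $181.00 → $4,724.89; payment $591.00; balance $4,133.89
Week 4: opening $4,133.89; interest $181.00 → $4,314.89; payment $617.00; balance $3,697.89
Week 5: opening $3,697.89; interest $181.00 → $3,878.89; payment $647.00; balance $3,231.89
Week 6: opening $3,231.89; interest $181.00 → $3,412.89; payment $683.00; balance $2,729.89
Week 7: opening $2,729.89; interest $181.00 → $2,910.89; payment $728.00; balance $2,182.89
Week 8: opening $2,182.89; interest $181.00 → $2,363.89; payment $788.00; balance $1,575.89
Week 9: opening $1,575.89; interest $181.00 → $1,756.89; payment $879.00; balance $877.89
Week 10: opening $877.89; interest $181.00 → $1,058.89; payment $1,058.89; balance $0.00
Total interest: $181.00 + $181.00 + $181.00 + $181.00 + $181.00 + $181.00 + $181.00 + $181.00 + $181.00 + $181.00 = $1,810.00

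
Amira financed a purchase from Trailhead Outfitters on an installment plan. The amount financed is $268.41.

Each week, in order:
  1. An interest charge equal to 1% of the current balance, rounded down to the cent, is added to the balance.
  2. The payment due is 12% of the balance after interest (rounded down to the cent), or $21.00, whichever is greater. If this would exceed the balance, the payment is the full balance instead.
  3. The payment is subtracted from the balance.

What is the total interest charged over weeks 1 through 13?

$16.97

Week 1: opening $268.41; interest $2.68 → $271.09; payment $32.53; balance $238.56
Week 2: opening $238.56; interest $2.38 → $240.94; payment $28.91; balance $212.03
Week 3: opening $212.03; interest $2.12 → $214.15; payment $25.69; balance $188.46
Week 4: opening $188.46; interest $1.88 → $190.34; payment $22.84; balance $167.50
Week 5: opening $167.50; interest $1.67 → $169.17; payment $21.00; balance $148.17
Week 6: opening $148.17; interest $1.48 → $149.65; payment $21.00; balance $128.65
Week 7: opening $128.65; interest $1.28 → $129.93; payment $21.00; balance $108.93
Week 8: opening $108.93; interest $1.08 → $110.01; payment $21.00; balance $89.01
Week 9: opening $89.01; interest $0.89 → $89.90; payment $21.00; balance $68.90
Week 10: opening $68.90; interest $0.68 → $69.58; payment $21.00; balance $48.58
Week 11: opening $48.58; interest $0.48 → $49.06; payment $21.00; balance $28.06
Week 12: opening $28.06; interest $0.28 → $28.34; payment $21.00; balance $7.34
Week 13: opening $7.34; interest $0.07 → $7.41; payment $7.41; balance $0.00
Total interest: $2.68 + $2.38 + $2.12 + $1.88 + $1.67 + $1.48 + $1.28 + $1.08 + $0.89 + $0.68 + $0.48 + $0.28 + $0.07 = $16.97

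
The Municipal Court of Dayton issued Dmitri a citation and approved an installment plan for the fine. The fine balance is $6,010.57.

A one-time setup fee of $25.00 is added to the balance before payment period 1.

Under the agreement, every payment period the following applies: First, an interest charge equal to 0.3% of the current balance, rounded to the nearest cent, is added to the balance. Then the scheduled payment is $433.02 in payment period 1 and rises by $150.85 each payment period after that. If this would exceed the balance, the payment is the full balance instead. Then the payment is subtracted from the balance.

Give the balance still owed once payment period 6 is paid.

# | Opening | Interest | Payment | End bal
1 | $6,035.57 | $18.11 | $433.02 | $5,620.66
2 | $5,620.66 | $16.86 | $583.87 | $5,053.65
3 | $5,053.65 | $15.16 | $734.72 | $4,334.09
4 | $4,334.09 | $13.00 | $885.57 | $3,461.52
5 | $3,461.52 | $10.38 | $1,036.42 | $2,435.48
6 | $2,435.48 | $7.31 | $1,187.27 | $1,255.52

$1,255.52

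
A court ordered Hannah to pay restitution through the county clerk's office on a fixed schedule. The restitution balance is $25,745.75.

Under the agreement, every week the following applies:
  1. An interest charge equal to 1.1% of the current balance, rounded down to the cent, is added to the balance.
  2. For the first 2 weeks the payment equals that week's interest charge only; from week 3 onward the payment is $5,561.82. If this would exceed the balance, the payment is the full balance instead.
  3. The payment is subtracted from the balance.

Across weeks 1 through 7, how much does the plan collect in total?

$27,141.07

Week 1: opening $25,745.75; interest $283.20 → $26,028.95; payment $283.20; balance $25,745.75
Week 2: opening $25,745.75; interest $283.20 → $26,028.95; payment $283.20; balance $25,745.75
Week 3: opening $25,745.75; interest $283.20 → $26,028.95; payment $5,561.82; balance $20,467.13
Week 4: opening $20,467.13; interest $225.13 → $20,692.26; payment $5,561.82; balance $15,130.44
Week 5: opening $15,130.44; interest $166.43 → $15,296.87; payment $5,561.82; balance $9,735.05
Week 6: opening $9,735.05; interest $107.08 → $9,842.13; payment $5,561.82; balance $4,280.31
Week 7: opening $4,280.31; interest $47.08 → $4,327.39; payment $4,327.39; balance $0.00
Total paid: $27,141.07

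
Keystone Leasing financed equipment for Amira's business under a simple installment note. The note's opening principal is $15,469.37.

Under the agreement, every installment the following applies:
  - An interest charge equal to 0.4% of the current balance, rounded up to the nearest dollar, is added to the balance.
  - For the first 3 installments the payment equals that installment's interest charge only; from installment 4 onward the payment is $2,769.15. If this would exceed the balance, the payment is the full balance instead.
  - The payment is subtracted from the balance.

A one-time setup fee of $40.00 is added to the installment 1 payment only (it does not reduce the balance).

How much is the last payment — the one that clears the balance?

$1,835.62

# | Opening | Interest | Payment | Fee | End bal
1 | $15,469.37 | $62.00 | $62.00 | $40.00 | $15,469.37
2 | $15,469.37 | $62.00 | $62.00 | — | $15,469.37
3 | $15,469.37 | $62.00 | $62.00 | — | $15,469.37
4 | $15,469.37 | $62.00 | $2,769.15 | — | $12,762.22
5 | $12,762.22 | $52.00 | $2,769.15 | — | $10,045.07
6 | $10,045.07 | $41.00 | $2,769.15 | — | $7,316.92
7 | $7,316.92 | $30.00 | $2,769.15 | — | $4,577.77
8 | $4,577.77 | $19.00 | $2,769.15 | — | $1,827.62
9 | $1,827.62 | $8.00 | $1,835.62 | — | $0.00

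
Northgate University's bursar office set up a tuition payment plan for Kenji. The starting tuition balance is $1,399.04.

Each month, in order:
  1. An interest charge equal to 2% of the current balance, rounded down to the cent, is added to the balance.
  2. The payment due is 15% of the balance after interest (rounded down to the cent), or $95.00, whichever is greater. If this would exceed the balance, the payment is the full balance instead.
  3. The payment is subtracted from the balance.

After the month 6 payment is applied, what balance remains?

$594.21

# | Opening | Interest | Payment | End bal
1 | $1,399.04 | $27.98 | $214.05 | $1,212.97
2 | $1,212.97 | $24.25 | $185.58 | $1,051.64
3 | $1,051.64 | $21.03 | $160.90 | $911.77
4 | $911.77 | $18.23 | $139.50 | $790.50
5 | $790.50 | $15.81 | $120.94 | $685.37
6 | $685.37 | $13.70 | $104.86 | $594.21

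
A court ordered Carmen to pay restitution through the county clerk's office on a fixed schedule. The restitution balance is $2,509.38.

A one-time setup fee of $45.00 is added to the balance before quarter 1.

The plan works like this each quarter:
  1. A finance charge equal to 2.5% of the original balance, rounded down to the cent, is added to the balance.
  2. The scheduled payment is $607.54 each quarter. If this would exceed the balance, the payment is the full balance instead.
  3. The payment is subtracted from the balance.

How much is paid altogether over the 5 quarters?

Quarter 1: $2,554.38 +$62.73 interest = $2,617.11; pay $607.54 → $2,009.57
Quarter 2: $2,009.57 +$62.73 interest = $2,072.30; pay $607.54 → $1,464.76
Quarter 3: $1,464.76 +$62.73 interest = $1,527.49; pay $607.54 → $919.95
Quarter 4: $919.95 +$62.73 interest = $982.68; pay $607.54 → $375.14
Quarter 5: $375.14 +$62.73 interest = $437.87; pay $437.87 → $0.00
Total paid: $2,868.03

$2,868.03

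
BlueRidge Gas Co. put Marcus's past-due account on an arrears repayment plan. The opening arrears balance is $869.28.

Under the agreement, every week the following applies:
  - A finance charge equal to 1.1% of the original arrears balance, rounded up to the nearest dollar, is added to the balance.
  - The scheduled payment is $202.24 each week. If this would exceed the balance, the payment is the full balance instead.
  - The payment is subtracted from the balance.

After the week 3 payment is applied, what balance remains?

$292.56

Week 1: opening $869.28; interest $10.00 → $879.28; payment $202.24; balance $677.04
Week 2: opening $677.04; interest $10.00 → $687.04; payment $202.24; balance $484.80
Week 3: opening $484.80; interest $10.00 → $494.80; payment $202.24; balance $292.56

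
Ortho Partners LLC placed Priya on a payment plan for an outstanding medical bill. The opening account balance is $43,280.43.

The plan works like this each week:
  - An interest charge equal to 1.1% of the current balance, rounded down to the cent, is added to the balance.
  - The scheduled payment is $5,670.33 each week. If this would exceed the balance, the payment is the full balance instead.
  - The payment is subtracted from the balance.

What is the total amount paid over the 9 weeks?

Week 1: opening $43,280.43; interest $476.08 → $43,756.51; payment $5,670.33; balance $38,086.18
Week 2: opening $38,086.18; interest $418.94 → $38,505.12; payment $5,670.33; balance $32,834.79
Week 3: opening $32,834.79; interest $361.18 → $33,195.97; payment $5,670.33; balance $27,525.64
Week 4: opening $27,525.64; interest $302.78 → $27,828.42; payment $5,670.33; balance $22,158.09
Week 5: opening $22,158.09; interest $243.73 → $22,401.82; payment $5,670.33; balance $16,731.49
Week 6: opening $16,731.49; interest $184.04 → $16,915.53; payment $5,670.33; balance $11,245.20
Week 7: opening $11,245.20; interest $123.69 → $11,368.89; payment $5,670.33; balance $5,698.56
Week 8: opening $5,698.56; interest $62.68 → $5,761.24; payment $5,670.33; balance $90.91
Week 9: opening $90.91; interest $1.00 → $91.91; payment $91.91; balance $0.00
Total paid: $45,454.55

$45,454.55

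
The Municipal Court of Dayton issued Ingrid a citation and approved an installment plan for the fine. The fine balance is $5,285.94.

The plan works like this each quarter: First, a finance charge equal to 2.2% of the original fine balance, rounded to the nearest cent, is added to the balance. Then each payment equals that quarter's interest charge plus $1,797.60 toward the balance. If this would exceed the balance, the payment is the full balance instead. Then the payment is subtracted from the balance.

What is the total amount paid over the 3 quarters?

Quarter 1: opening $5,285.94; interest $116.29 → $5,402.23; payment $1,913.89; balance $3,488.34
Quarter 2: opening $3,488.34; interest $116.29 → $3,604.63; payment $1,913.89; balance $1,690.74
Quarter 3: opening $1,690.74; interest $116.29 → $1,807.03; payment $1,807.03; balance $0.00
Total paid: $5,634.81

$5,634.81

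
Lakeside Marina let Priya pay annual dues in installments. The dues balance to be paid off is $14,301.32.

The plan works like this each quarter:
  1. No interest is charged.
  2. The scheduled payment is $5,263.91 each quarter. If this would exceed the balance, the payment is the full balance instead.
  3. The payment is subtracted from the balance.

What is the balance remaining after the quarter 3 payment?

$0.00

Quarter 1: $14,301.32 − $5,263.91 → $9,037.41
Quarter 2: $9,037.41 − $5,263.91 → $3,773.50
Quarter 3: $3,773.50 − $3,773.50 → $0.00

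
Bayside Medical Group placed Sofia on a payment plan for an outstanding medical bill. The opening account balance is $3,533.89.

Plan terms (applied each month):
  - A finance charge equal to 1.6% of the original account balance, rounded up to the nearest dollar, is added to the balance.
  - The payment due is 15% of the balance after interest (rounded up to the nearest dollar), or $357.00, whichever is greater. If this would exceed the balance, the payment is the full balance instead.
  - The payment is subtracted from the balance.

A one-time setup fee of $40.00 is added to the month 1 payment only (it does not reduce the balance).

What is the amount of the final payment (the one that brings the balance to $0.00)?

$250.89

Month 1: $3,533.89 +$57.00 interest = $3,590.89; pay $539.00 (+ $40.00 fee) → $3,051.89
Month 2: $3,051.89 +$57.00 interest = $3,108.89; pay $467.00 → $2,641.89
Month 3: $2,641.89 +$57.00 interest = $2,698.89; pay $405.00 → $2,293.89
Month 4: $2,293.89 +$57.00 interest = $2,350.89; pay $357.00 → $1,993.89
Month 5: $1,993.89 +$57.00 interest = $2,050.89; pay $357.00 → $1,693.89
Month 6: $1,693.89 +$57.00 interest = $1,750.89; pay $357.00 → $1,393.89
Month 7: $1,393.89 +$57.00 interest = $1,450.89; pay $357.00 → $1,093.89
Month 8: $1,093.89 +$57.00 interest = $1,150.89; pay $357.00 → $793.89
Month 9: $793.89 +$57.00 interest = $850.89; pay $357.00 → $493.89
Month 10: $493.89 +$57.00 interest = $550.89; pay $357.00 → $193.89
Month 11: $193.89 +$57.00 interest = $250.89; pay $250.89 → $0.00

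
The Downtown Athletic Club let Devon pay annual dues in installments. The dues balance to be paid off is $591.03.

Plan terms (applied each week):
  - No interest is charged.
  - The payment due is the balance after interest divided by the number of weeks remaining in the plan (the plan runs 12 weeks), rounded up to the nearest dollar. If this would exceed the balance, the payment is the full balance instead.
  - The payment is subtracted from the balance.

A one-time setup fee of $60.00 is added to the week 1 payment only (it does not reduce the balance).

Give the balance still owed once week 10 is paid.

Week 1: opening $591.03; payment $50.00 (+ $60.00 fee); balance $541.03
Week 2: opening $541.03; payment $50.00; balance $491.03
Week 3: opening $491.03; payment $50.00; balance $441.03
Week 4: opening $441.03; payment $50.00; balance $391.03
Week 5: opening $391.03; payment $49.00; balance $342.03
Week 6: opening $342.03; payment $49.00; balance $293.03
Week 7: opening $293.03; payment $49.00; balance $244.03
Week 8: opening $244.03; payment $49.00; balance $195.03
Week 9: opening $195.03; payment $49.00; balance $146.03
Week 10: opening $146.03; payment $49.00; balance $97.03

$97.03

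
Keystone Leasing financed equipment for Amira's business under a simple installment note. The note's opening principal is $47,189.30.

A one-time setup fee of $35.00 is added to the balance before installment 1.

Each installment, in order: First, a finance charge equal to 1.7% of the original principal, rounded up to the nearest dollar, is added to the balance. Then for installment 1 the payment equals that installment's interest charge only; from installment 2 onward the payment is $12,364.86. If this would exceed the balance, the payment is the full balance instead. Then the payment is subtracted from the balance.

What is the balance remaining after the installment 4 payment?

# | Opening | Interest | Payment | End bal
1 | $47,224.30 | $803.00 | $803.00 | $47,224.30
2 | $47,224.30 | $803.00 | $12,364.86 | $35,662.44
3 | $35,662.44 | $803.00 | $12,364.86 | $24,100.58
4 | $24,100.58 | $803.00 | $12,364.86 | $12,538.72

$12,538.72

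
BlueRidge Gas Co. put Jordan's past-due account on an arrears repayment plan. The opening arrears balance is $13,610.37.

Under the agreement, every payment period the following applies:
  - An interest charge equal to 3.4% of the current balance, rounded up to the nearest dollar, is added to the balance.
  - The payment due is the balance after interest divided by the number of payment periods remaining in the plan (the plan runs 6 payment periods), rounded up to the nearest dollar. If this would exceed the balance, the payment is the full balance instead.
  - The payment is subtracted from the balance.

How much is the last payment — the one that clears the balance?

$2,772.37

# | Opening | Interest | Payment | End bal
1 | $13,610.37 | $463.00 | $2,346.00 | $11,727.37
2 | $11,727.37 | $399.00 | $2,426.00 | $9,700.37
3 | $9,700.37 | $330.00 | $2,508.00 | $7,522.37
4 | $7,522.37 | $256.00 | $2,593.00 | $5,185.37
5 | $5,185.37 | $177.00 | $2,682.00 | $2,680.37
6 | $2,680.37 | $92.00 | $2,772.37 | $0.00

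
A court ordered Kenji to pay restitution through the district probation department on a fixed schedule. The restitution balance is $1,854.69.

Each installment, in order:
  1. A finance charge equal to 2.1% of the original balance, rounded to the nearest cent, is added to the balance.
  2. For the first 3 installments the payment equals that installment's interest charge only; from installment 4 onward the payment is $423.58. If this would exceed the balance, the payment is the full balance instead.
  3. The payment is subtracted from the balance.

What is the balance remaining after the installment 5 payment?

$1,085.43

Installment 1: $1,854.69 +$38.95 interest = $1,893.64; pay $38.95 → $1,854.69
Installment 2: $1,854.69 +$38.95 interest = $1,893.64; pay $38.95 → $1,854.69
Installment 3: $1,854.69 +$38.95 interest = $1,893.64; pay $38.95 → $1,854.69
Installment 4: $1,854.69 +$38.95 interest = $1,893.64; pay $423.58 → $1,470.06
Installment 5: $1,470.06 +$38.95 interest = $1,509.01; pay $423.58 → $1,085.43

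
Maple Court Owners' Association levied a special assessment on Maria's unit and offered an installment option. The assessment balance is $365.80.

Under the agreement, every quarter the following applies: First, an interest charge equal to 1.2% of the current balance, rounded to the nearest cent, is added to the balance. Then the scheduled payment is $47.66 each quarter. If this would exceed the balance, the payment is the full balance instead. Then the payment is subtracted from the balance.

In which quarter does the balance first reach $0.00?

Quarter 1: $365.80 +$4.39 interest = $370.19; pay $47.66 → $322.53
Quarter 2: $322.53 +$3.87 interest = $326.40; pay $47.66 → $278.74
Quarter 3: $278.74 +$3.34 interest = $282.08; pay $47.66 → $234.42
Quarter 4: $234.42 +$2.81 interest = $237.23; pay $47.66 → $189.57
Quarter 5: $189.57 +$2.27 interest = $191.84; pay $47.66 → $144.18
Quarter 6: $144.18 +$1.73 interest = $145.91; pay $47.66 → $98.25
Quarter 7: $98.25 +$1.18 interest = $99.43; pay $47.66 → $51.77
Quarter 8: $51.77 +$0.62 interest = $52.39; pay $47.66 → $4.73
Quarter 9: $4.73 +$0.06 interest = $4.79; pay $4.79 → $0.00
Balance reaches $0.00 in quarter 9.

9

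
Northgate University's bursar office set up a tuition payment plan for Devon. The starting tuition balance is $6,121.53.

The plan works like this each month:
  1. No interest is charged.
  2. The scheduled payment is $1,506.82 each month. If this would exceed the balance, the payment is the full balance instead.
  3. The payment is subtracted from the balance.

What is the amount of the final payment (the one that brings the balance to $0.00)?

# | Opening | Payment | End bal
1 | $6,121.53 | $1,506.82 | $4,614.71
2 | $4,614.71 | $1,506.82 | $3,107.89
3 | $3,107.89 | $1,506.82 | $1,601.07
4 | $1,601.07 | $1,506.82 | $94.25
5 | $94.25 | $94.25 | $0.00

$94.25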